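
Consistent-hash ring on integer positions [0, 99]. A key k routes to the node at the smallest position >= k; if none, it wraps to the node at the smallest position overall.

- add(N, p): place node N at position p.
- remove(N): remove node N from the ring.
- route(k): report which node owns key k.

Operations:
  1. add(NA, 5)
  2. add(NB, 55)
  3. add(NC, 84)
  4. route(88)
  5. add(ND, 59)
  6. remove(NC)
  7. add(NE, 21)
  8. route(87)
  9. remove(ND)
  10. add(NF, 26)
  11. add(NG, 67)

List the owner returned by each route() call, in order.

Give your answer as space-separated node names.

Answer: NA NA

Derivation:
Op 1: add NA@5 -> ring=[5:NA]
Op 2: add NB@55 -> ring=[5:NA,55:NB]
Op 3: add NC@84 -> ring=[5:NA,55:NB,84:NC]
Op 4: route key 88: none >= 88, wrap to smallest pos 5 -> NA
Op 5: add ND@59 -> ring=[5:NA,55:NB,59:ND,84:NC]
Op 6: remove NC -> ring=[5:NA,55:NB,59:ND]
Op 7: add NE@21 -> ring=[5:NA,21:NE,55:NB,59:ND]
Op 8: route key 87: none >= 87, wrap to smallest pos 5 -> NA
Op 9: remove ND -> ring=[5:NA,21:NE,55:NB]
Op 10: add NF@26 -> ring=[5:NA,21:NE,26:NF,55:NB]
Op 11: add NG@67 -> ring=[5:NA,21:NE,26:NF,55:NB,67:NG]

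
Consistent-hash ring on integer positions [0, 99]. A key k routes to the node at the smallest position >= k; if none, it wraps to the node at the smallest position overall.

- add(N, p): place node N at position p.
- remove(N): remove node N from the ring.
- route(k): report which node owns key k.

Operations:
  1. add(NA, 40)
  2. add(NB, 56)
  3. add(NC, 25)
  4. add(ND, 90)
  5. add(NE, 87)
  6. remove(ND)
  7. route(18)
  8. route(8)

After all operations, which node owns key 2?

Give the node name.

Op 1: add NA@40 -> ring=[40:NA]
Op 2: add NB@56 -> ring=[40:NA,56:NB]
Op 3: add NC@25 -> ring=[25:NC,40:NA,56:NB]
Op 4: add ND@90 -> ring=[25:NC,40:NA,56:NB,90:ND]
Op 5: add NE@87 -> ring=[25:NC,40:NA,56:NB,87:NE,90:ND]
Op 6: remove ND -> ring=[25:NC,40:NA,56:NB,87:NE]
Op 7: route key 18: smallest pos >= 18 is 25 -> NC
Op 8: route key 8: smallest pos >= 8 is 25 -> NC
Final route key 2: smallest pos >= 2 is 25 -> NC

Answer: NC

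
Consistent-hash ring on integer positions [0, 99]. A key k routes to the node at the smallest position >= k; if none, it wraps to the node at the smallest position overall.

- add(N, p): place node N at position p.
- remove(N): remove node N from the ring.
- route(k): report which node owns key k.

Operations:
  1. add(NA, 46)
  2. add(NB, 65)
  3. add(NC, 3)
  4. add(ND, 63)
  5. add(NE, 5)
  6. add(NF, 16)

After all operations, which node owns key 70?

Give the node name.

Op 1: add NA@46 -> ring=[46:NA]
Op 2: add NB@65 -> ring=[46:NA,65:NB]
Op 3: add NC@3 -> ring=[3:NC,46:NA,65:NB]
Op 4: add ND@63 -> ring=[3:NC,46:NA,63:ND,65:NB]
Op 5: add NE@5 -> ring=[3:NC,5:NE,46:NA,63:ND,65:NB]
Op 6: add NF@16 -> ring=[3:NC,5:NE,16:NF,46:NA,63:ND,65:NB]
Final route key 70: none >= 70, wrap to smallest pos 3 -> NC

Answer: NC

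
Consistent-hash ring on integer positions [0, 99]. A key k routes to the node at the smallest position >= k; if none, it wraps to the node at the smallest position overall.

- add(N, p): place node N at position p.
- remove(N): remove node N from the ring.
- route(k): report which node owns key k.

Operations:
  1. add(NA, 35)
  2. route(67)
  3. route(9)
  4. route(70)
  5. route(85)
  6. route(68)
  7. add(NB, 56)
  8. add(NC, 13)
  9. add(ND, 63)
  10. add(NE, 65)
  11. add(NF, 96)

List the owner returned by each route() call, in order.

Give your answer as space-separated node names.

Answer: NA NA NA NA NA

Derivation:
Op 1: add NA@35 -> ring=[35:NA]
Op 2: route key 67: none >= 67, wrap to smallest pos 35 -> NA
Op 3: route key 9: smallest pos >= 9 is 35 -> NA
Op 4: route key 70: none >= 70, wrap to smallest pos 35 -> NA
Op 5: route key 85: none >= 85, wrap to smallest pos 35 -> NA
Op 6: route key 68: none >= 68, wrap to smallest pos 35 -> NA
Op 7: add NB@56 -> ring=[35:NA,56:NB]
Op 8: add NC@13 -> ring=[13:NC,35:NA,56:NB]
Op 9: add ND@63 -> ring=[13:NC,35:NA,56:NB,63:ND]
Op 10: add NE@65 -> ring=[13:NC,35:NA,56:NB,63:ND,65:NE]
Op 11: add NF@96 -> ring=[13:NC,35:NA,56:NB,63:ND,65:NE,96:NF]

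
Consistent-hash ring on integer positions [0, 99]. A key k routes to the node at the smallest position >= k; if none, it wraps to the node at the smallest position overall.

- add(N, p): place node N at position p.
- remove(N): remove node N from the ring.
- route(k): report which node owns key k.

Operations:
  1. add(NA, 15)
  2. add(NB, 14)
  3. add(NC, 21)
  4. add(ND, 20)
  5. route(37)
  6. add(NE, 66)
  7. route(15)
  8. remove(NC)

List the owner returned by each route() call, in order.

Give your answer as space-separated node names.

Op 1: add NA@15 -> ring=[15:NA]
Op 2: add NB@14 -> ring=[14:NB,15:NA]
Op 3: add NC@21 -> ring=[14:NB,15:NA,21:NC]
Op 4: add ND@20 -> ring=[14:NB,15:NA,20:ND,21:NC]
Op 5: route key 37: none >= 37, wrap to smallest pos 14 -> NB
Op 6: add NE@66 -> ring=[14:NB,15:NA,20:ND,21:NC,66:NE]
Op 7: route key 15: smallest pos >= 15 is 15 -> NA
Op 8: remove NC -> ring=[14:NB,15:NA,20:ND,66:NE]

Answer: NB NA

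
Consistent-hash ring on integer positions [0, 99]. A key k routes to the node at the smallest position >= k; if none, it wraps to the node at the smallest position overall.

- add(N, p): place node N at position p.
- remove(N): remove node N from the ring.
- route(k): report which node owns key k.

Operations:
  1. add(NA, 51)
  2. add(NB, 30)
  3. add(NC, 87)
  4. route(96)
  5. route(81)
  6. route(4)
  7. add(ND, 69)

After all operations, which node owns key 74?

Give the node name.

Op 1: add NA@51 -> ring=[51:NA]
Op 2: add NB@30 -> ring=[30:NB,51:NA]
Op 3: add NC@87 -> ring=[30:NB,51:NA,87:NC]
Op 4: route key 96: none >= 96, wrap to smallest pos 30 -> NB
Op 5: route key 81: smallest pos >= 81 is 87 -> NC
Op 6: route key 4: smallest pos >= 4 is 30 -> NB
Op 7: add ND@69 -> ring=[30:NB,51:NA,69:ND,87:NC]
Final route key 74: smallest pos >= 74 is 87 -> NC

Answer: NC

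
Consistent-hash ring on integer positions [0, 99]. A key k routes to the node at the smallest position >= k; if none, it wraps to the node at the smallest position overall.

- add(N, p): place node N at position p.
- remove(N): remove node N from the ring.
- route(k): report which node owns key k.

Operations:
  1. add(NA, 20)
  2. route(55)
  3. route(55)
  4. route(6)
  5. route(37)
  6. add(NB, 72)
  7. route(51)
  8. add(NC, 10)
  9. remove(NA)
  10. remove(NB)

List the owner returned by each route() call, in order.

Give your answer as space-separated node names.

Op 1: add NA@20 -> ring=[20:NA]
Op 2: route key 55: none >= 55, wrap to smallest pos 20 -> NA
Op 3: route key 55: none >= 55, wrap to smallest pos 20 -> NA
Op 4: route key 6: smallest pos >= 6 is 20 -> NA
Op 5: route key 37: none >= 37, wrap to smallest pos 20 -> NA
Op 6: add NB@72 -> ring=[20:NA,72:NB]
Op 7: route key 51: smallest pos >= 51 is 72 -> NB
Op 8: add NC@10 -> ring=[10:NC,20:NA,72:NB]
Op 9: remove NA -> ring=[10:NC,72:NB]
Op 10: remove NB -> ring=[10:NC]

Answer: NA NA NA NA NB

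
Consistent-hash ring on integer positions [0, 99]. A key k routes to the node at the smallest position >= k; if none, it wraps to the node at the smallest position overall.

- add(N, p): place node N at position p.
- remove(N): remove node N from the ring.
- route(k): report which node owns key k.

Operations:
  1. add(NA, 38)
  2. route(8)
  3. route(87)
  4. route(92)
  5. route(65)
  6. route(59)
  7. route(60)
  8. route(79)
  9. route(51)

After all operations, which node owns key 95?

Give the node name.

Answer: NA

Derivation:
Op 1: add NA@38 -> ring=[38:NA]
Op 2: route key 8: smallest pos >= 8 is 38 -> NA
Op 3: route key 87: none >= 87, wrap to smallest pos 38 -> NA
Op 4: route key 92: none >= 92, wrap to smallest pos 38 -> NA
Op 5: route key 65: none >= 65, wrap to smallest pos 38 -> NA
Op 6: route key 59: none >= 59, wrap to smallest pos 38 -> NA
Op 7: route key 60: none >= 60, wrap to smallest pos 38 -> NA
Op 8: route key 79: none >= 79, wrap to smallest pos 38 -> NA
Op 9: route key 51: none >= 51, wrap to smallest pos 38 -> NA
Final route key 95: none >= 95, wrap to smallest pos 38 -> NA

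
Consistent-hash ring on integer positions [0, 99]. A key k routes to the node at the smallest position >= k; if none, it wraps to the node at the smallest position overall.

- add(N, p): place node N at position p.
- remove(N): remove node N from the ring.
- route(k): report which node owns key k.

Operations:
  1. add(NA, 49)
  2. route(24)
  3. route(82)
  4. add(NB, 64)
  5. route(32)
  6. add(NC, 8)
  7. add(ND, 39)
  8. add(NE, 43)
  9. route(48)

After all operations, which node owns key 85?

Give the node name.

Op 1: add NA@49 -> ring=[49:NA]
Op 2: route key 24: smallest pos >= 24 is 49 -> NA
Op 3: route key 82: none >= 82, wrap to smallest pos 49 -> NA
Op 4: add NB@64 -> ring=[49:NA,64:NB]
Op 5: route key 32: smallest pos >= 32 is 49 -> NA
Op 6: add NC@8 -> ring=[8:NC,49:NA,64:NB]
Op 7: add ND@39 -> ring=[8:NC,39:ND,49:NA,64:NB]
Op 8: add NE@43 -> ring=[8:NC,39:ND,43:NE,49:NA,64:NB]
Op 9: route key 48: smallest pos >= 48 is 49 -> NA
Final route key 85: none >= 85, wrap to smallest pos 8 -> NC

Answer: NC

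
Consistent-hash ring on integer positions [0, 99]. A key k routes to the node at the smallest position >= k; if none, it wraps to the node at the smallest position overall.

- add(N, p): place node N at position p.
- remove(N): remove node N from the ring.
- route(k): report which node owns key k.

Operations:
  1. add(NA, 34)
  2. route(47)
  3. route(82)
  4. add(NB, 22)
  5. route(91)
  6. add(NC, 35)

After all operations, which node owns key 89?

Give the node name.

Op 1: add NA@34 -> ring=[34:NA]
Op 2: route key 47: none >= 47, wrap to smallest pos 34 -> NA
Op 3: route key 82: none >= 82, wrap to smallest pos 34 -> NA
Op 4: add NB@22 -> ring=[22:NB,34:NA]
Op 5: route key 91: none >= 91, wrap to smallest pos 22 -> NB
Op 6: add NC@35 -> ring=[22:NB,34:NA,35:NC]
Final route key 89: none >= 89, wrap to smallest pos 22 -> NB

Answer: NB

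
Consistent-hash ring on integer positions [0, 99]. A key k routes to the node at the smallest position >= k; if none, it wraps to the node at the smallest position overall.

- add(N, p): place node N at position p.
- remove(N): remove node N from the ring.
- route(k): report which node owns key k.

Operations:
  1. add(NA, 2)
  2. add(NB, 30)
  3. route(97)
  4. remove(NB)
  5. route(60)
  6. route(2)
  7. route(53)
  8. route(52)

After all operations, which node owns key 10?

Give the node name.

Op 1: add NA@2 -> ring=[2:NA]
Op 2: add NB@30 -> ring=[2:NA,30:NB]
Op 3: route key 97: none >= 97, wrap to smallest pos 2 -> NA
Op 4: remove NB -> ring=[2:NA]
Op 5: route key 60: none >= 60, wrap to smallest pos 2 -> NA
Op 6: route key 2: smallest pos >= 2 is 2 -> NA
Op 7: route key 53: none >= 53, wrap to smallest pos 2 -> NA
Op 8: route key 52: none >= 52, wrap to smallest pos 2 -> NA
Final route key 10: none >= 10, wrap to smallest pos 2 -> NA

Answer: NA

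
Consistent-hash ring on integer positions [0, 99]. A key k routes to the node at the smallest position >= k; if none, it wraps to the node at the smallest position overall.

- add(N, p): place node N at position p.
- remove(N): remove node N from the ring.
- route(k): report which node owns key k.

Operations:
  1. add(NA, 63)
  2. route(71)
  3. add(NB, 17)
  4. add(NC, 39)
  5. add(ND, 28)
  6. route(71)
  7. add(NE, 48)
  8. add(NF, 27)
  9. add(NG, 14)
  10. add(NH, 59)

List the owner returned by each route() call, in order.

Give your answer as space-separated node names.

Op 1: add NA@63 -> ring=[63:NA]
Op 2: route key 71: none >= 71, wrap to smallest pos 63 -> NA
Op 3: add NB@17 -> ring=[17:NB,63:NA]
Op 4: add NC@39 -> ring=[17:NB,39:NC,63:NA]
Op 5: add ND@28 -> ring=[17:NB,28:ND,39:NC,63:NA]
Op 6: route key 71: none >= 71, wrap to smallest pos 17 -> NB
Op 7: add NE@48 -> ring=[17:NB,28:ND,39:NC,48:NE,63:NA]
Op 8: add NF@27 -> ring=[17:NB,27:NF,28:ND,39:NC,48:NE,63:NA]
Op 9: add NG@14 -> ring=[14:NG,17:NB,27:NF,28:ND,39:NC,48:NE,63:NA]
Op 10: add NH@59 -> ring=[14:NG,17:NB,27:NF,28:ND,39:NC,48:NE,59:NH,63:NA]

Answer: NA NB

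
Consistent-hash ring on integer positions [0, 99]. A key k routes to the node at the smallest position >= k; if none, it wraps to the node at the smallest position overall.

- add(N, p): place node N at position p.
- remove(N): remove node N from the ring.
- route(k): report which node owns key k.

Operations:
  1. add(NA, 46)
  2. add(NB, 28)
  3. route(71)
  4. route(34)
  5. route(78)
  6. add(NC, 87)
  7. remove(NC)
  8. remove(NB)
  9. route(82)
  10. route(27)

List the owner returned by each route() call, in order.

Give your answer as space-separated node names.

Op 1: add NA@46 -> ring=[46:NA]
Op 2: add NB@28 -> ring=[28:NB,46:NA]
Op 3: route key 71: none >= 71, wrap to smallest pos 28 -> NB
Op 4: route key 34: smallest pos >= 34 is 46 -> NA
Op 5: route key 78: none >= 78, wrap to smallest pos 28 -> NB
Op 6: add NC@87 -> ring=[28:NB,46:NA,87:NC]
Op 7: remove NC -> ring=[28:NB,46:NA]
Op 8: remove NB -> ring=[46:NA]
Op 9: route key 82: none >= 82, wrap to smallest pos 46 -> NA
Op 10: route key 27: smallest pos >= 27 is 46 -> NA

Answer: NB NA NB NA NA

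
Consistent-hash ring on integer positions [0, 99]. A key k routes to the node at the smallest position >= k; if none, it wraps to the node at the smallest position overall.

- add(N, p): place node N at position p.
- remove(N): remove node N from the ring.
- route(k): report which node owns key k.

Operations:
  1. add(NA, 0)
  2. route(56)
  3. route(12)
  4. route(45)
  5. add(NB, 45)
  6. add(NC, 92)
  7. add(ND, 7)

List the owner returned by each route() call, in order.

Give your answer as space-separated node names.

Op 1: add NA@0 -> ring=[0:NA]
Op 2: route key 56: none >= 56, wrap to smallest pos 0 -> NA
Op 3: route key 12: none >= 12, wrap to smallest pos 0 -> NA
Op 4: route key 45: none >= 45, wrap to smallest pos 0 -> NA
Op 5: add NB@45 -> ring=[0:NA,45:NB]
Op 6: add NC@92 -> ring=[0:NA,45:NB,92:NC]
Op 7: add ND@7 -> ring=[0:NA,7:ND,45:NB,92:NC]

Answer: NA NA NA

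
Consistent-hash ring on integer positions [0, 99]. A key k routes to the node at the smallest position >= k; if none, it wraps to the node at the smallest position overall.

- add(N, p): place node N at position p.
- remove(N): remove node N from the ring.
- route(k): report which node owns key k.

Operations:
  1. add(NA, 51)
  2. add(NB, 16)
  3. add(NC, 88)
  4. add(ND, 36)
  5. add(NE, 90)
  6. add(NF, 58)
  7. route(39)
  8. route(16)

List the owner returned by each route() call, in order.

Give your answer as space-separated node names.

Op 1: add NA@51 -> ring=[51:NA]
Op 2: add NB@16 -> ring=[16:NB,51:NA]
Op 3: add NC@88 -> ring=[16:NB,51:NA,88:NC]
Op 4: add ND@36 -> ring=[16:NB,36:ND,51:NA,88:NC]
Op 5: add NE@90 -> ring=[16:NB,36:ND,51:NA,88:NC,90:NE]
Op 6: add NF@58 -> ring=[16:NB,36:ND,51:NA,58:NF,88:NC,90:NE]
Op 7: route key 39: smallest pos >= 39 is 51 -> NA
Op 8: route key 16: smallest pos >= 16 is 16 -> NB

Answer: NA NB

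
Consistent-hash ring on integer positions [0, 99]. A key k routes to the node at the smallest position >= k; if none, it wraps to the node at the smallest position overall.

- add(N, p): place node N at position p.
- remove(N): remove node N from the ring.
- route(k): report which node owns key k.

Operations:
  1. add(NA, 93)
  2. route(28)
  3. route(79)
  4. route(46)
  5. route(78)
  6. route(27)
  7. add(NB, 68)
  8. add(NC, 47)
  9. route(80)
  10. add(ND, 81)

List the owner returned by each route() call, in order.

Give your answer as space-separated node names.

Answer: NA NA NA NA NA NA

Derivation:
Op 1: add NA@93 -> ring=[93:NA]
Op 2: route key 28: smallest pos >= 28 is 93 -> NA
Op 3: route key 79: smallest pos >= 79 is 93 -> NA
Op 4: route key 46: smallest pos >= 46 is 93 -> NA
Op 5: route key 78: smallest pos >= 78 is 93 -> NA
Op 6: route key 27: smallest pos >= 27 is 93 -> NA
Op 7: add NB@68 -> ring=[68:NB,93:NA]
Op 8: add NC@47 -> ring=[47:NC,68:NB,93:NA]
Op 9: route key 80: smallest pos >= 80 is 93 -> NA
Op 10: add ND@81 -> ring=[47:NC,68:NB,81:ND,93:NA]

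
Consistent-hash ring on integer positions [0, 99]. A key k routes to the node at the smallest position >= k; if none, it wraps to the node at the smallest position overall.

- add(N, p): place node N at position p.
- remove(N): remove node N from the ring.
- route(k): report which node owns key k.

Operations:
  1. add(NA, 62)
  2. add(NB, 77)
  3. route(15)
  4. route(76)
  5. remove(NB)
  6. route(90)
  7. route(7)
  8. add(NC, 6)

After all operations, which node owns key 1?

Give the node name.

Answer: NC

Derivation:
Op 1: add NA@62 -> ring=[62:NA]
Op 2: add NB@77 -> ring=[62:NA,77:NB]
Op 3: route key 15: smallest pos >= 15 is 62 -> NA
Op 4: route key 76: smallest pos >= 76 is 77 -> NB
Op 5: remove NB -> ring=[62:NA]
Op 6: route key 90: none >= 90, wrap to smallest pos 62 -> NA
Op 7: route key 7: smallest pos >= 7 is 62 -> NA
Op 8: add NC@6 -> ring=[6:NC,62:NA]
Final route key 1: smallest pos >= 1 is 6 -> NC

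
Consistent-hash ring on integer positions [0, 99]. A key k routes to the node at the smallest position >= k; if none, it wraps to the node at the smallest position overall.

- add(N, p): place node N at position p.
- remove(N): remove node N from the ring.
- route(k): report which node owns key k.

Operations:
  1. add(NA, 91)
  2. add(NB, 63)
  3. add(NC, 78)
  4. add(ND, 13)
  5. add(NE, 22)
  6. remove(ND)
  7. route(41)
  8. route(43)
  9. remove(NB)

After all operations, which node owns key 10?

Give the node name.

Answer: NE

Derivation:
Op 1: add NA@91 -> ring=[91:NA]
Op 2: add NB@63 -> ring=[63:NB,91:NA]
Op 3: add NC@78 -> ring=[63:NB,78:NC,91:NA]
Op 4: add ND@13 -> ring=[13:ND,63:NB,78:NC,91:NA]
Op 5: add NE@22 -> ring=[13:ND,22:NE,63:NB,78:NC,91:NA]
Op 6: remove ND -> ring=[22:NE,63:NB,78:NC,91:NA]
Op 7: route key 41: smallest pos >= 41 is 63 -> NB
Op 8: route key 43: smallest pos >= 43 is 63 -> NB
Op 9: remove NB -> ring=[22:NE,78:NC,91:NA]
Final route key 10: smallest pos >= 10 is 22 -> NE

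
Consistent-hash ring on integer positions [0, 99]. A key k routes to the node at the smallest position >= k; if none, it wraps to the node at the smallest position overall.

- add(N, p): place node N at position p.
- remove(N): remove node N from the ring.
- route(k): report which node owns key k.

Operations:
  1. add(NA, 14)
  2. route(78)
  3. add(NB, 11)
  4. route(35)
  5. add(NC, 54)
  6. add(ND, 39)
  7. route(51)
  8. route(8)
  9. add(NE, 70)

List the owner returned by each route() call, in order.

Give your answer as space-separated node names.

Answer: NA NB NC NB

Derivation:
Op 1: add NA@14 -> ring=[14:NA]
Op 2: route key 78: none >= 78, wrap to smallest pos 14 -> NA
Op 3: add NB@11 -> ring=[11:NB,14:NA]
Op 4: route key 35: none >= 35, wrap to smallest pos 11 -> NB
Op 5: add NC@54 -> ring=[11:NB,14:NA,54:NC]
Op 6: add ND@39 -> ring=[11:NB,14:NA,39:ND,54:NC]
Op 7: route key 51: smallest pos >= 51 is 54 -> NC
Op 8: route key 8: smallest pos >= 8 is 11 -> NB
Op 9: add NE@70 -> ring=[11:NB,14:NA,39:ND,54:NC,70:NE]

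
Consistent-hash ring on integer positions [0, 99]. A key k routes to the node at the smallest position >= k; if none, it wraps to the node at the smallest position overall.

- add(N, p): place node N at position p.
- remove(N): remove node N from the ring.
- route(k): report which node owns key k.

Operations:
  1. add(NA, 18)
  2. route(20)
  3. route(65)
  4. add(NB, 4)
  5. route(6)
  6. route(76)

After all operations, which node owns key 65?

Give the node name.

Op 1: add NA@18 -> ring=[18:NA]
Op 2: route key 20: none >= 20, wrap to smallest pos 18 -> NA
Op 3: route key 65: none >= 65, wrap to smallest pos 18 -> NA
Op 4: add NB@4 -> ring=[4:NB,18:NA]
Op 5: route key 6: smallest pos >= 6 is 18 -> NA
Op 6: route key 76: none >= 76, wrap to smallest pos 4 -> NB
Final route key 65: none >= 65, wrap to smallest pos 4 -> NB

Answer: NB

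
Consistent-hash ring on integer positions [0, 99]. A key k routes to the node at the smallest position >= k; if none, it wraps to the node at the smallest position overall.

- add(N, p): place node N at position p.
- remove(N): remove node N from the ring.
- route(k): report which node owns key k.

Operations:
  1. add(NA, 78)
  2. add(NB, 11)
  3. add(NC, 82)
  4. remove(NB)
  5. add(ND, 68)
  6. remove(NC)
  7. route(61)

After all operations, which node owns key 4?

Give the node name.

Op 1: add NA@78 -> ring=[78:NA]
Op 2: add NB@11 -> ring=[11:NB,78:NA]
Op 3: add NC@82 -> ring=[11:NB,78:NA,82:NC]
Op 4: remove NB -> ring=[78:NA,82:NC]
Op 5: add ND@68 -> ring=[68:ND,78:NA,82:NC]
Op 6: remove NC -> ring=[68:ND,78:NA]
Op 7: route key 61: smallest pos >= 61 is 68 -> ND
Final route key 4: smallest pos >= 4 is 68 -> ND

Answer: ND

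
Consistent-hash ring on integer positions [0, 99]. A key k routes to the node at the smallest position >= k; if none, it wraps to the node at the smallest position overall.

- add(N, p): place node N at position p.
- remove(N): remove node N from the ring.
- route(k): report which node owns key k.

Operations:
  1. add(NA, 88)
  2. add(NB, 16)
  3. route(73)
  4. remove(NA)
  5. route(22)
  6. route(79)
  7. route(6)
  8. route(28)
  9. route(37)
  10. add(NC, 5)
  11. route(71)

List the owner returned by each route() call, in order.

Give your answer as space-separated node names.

Answer: NA NB NB NB NB NB NC

Derivation:
Op 1: add NA@88 -> ring=[88:NA]
Op 2: add NB@16 -> ring=[16:NB,88:NA]
Op 3: route key 73: smallest pos >= 73 is 88 -> NA
Op 4: remove NA -> ring=[16:NB]
Op 5: route key 22: none >= 22, wrap to smallest pos 16 -> NB
Op 6: route key 79: none >= 79, wrap to smallest pos 16 -> NB
Op 7: route key 6: smallest pos >= 6 is 16 -> NB
Op 8: route key 28: none >= 28, wrap to smallest pos 16 -> NB
Op 9: route key 37: none >= 37, wrap to smallest pos 16 -> NB
Op 10: add NC@5 -> ring=[5:NC,16:NB]
Op 11: route key 71: none >= 71, wrap to smallest pos 5 -> NC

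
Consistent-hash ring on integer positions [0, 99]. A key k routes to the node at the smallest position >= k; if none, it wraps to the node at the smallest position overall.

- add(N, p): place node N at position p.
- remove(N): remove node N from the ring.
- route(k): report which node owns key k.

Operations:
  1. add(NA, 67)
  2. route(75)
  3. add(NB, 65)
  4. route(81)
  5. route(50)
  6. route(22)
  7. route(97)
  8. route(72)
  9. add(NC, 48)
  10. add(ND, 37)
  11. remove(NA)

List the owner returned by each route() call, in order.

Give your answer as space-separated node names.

Op 1: add NA@67 -> ring=[67:NA]
Op 2: route key 75: none >= 75, wrap to smallest pos 67 -> NA
Op 3: add NB@65 -> ring=[65:NB,67:NA]
Op 4: route key 81: none >= 81, wrap to smallest pos 65 -> NB
Op 5: route key 50: smallest pos >= 50 is 65 -> NB
Op 6: route key 22: smallest pos >= 22 is 65 -> NB
Op 7: route key 97: none >= 97, wrap to smallest pos 65 -> NB
Op 8: route key 72: none >= 72, wrap to smallest pos 65 -> NB
Op 9: add NC@48 -> ring=[48:NC,65:NB,67:NA]
Op 10: add ND@37 -> ring=[37:ND,48:NC,65:NB,67:NA]
Op 11: remove NA -> ring=[37:ND,48:NC,65:NB]

Answer: NA NB NB NB NB NB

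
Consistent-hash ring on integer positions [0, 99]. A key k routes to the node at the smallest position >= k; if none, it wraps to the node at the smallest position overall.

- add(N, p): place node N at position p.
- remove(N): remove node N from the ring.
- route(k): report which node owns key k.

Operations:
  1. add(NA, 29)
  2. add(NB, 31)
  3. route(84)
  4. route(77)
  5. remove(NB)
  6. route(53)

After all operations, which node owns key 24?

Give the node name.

Answer: NA

Derivation:
Op 1: add NA@29 -> ring=[29:NA]
Op 2: add NB@31 -> ring=[29:NA,31:NB]
Op 3: route key 84: none >= 84, wrap to smallest pos 29 -> NA
Op 4: route key 77: none >= 77, wrap to smallest pos 29 -> NA
Op 5: remove NB -> ring=[29:NA]
Op 6: route key 53: none >= 53, wrap to smallest pos 29 -> NA
Final route key 24: smallest pos >= 24 is 29 -> NA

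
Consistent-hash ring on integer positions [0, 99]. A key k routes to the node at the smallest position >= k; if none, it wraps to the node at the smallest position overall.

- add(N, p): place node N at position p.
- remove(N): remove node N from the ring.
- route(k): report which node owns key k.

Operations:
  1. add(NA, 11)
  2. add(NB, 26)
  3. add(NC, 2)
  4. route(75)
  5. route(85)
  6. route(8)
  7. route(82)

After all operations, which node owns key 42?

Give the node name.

Op 1: add NA@11 -> ring=[11:NA]
Op 2: add NB@26 -> ring=[11:NA,26:NB]
Op 3: add NC@2 -> ring=[2:NC,11:NA,26:NB]
Op 4: route key 75: none >= 75, wrap to smallest pos 2 -> NC
Op 5: route key 85: none >= 85, wrap to smallest pos 2 -> NC
Op 6: route key 8: smallest pos >= 8 is 11 -> NA
Op 7: route key 82: none >= 82, wrap to smallest pos 2 -> NC
Final route key 42: none >= 42, wrap to smallest pos 2 -> NC

Answer: NC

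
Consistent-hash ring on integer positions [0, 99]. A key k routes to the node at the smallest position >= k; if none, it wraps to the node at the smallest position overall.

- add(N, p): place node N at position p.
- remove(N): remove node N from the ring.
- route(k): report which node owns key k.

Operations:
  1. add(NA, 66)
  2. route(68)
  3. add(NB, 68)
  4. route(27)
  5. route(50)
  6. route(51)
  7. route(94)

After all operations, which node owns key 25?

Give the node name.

Op 1: add NA@66 -> ring=[66:NA]
Op 2: route key 68: none >= 68, wrap to smallest pos 66 -> NA
Op 3: add NB@68 -> ring=[66:NA,68:NB]
Op 4: route key 27: smallest pos >= 27 is 66 -> NA
Op 5: route key 50: smallest pos >= 50 is 66 -> NA
Op 6: route key 51: smallest pos >= 51 is 66 -> NA
Op 7: route key 94: none >= 94, wrap to smallest pos 66 -> NA
Final route key 25: smallest pos >= 25 is 66 -> NA

Answer: NA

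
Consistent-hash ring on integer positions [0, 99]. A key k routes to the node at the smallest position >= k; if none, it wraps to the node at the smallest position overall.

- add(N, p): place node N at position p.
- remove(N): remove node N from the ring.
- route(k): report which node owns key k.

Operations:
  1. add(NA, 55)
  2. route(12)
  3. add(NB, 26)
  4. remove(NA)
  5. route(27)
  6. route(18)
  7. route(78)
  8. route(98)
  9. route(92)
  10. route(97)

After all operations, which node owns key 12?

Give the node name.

Answer: NB

Derivation:
Op 1: add NA@55 -> ring=[55:NA]
Op 2: route key 12: smallest pos >= 12 is 55 -> NA
Op 3: add NB@26 -> ring=[26:NB,55:NA]
Op 4: remove NA -> ring=[26:NB]
Op 5: route key 27: none >= 27, wrap to smallest pos 26 -> NB
Op 6: route key 18: smallest pos >= 18 is 26 -> NB
Op 7: route key 78: none >= 78, wrap to smallest pos 26 -> NB
Op 8: route key 98: none >= 98, wrap to smallest pos 26 -> NB
Op 9: route key 92: none >= 92, wrap to smallest pos 26 -> NB
Op 10: route key 97: none >= 97, wrap to smallest pos 26 -> NB
Final route key 12: smallest pos >= 12 is 26 -> NB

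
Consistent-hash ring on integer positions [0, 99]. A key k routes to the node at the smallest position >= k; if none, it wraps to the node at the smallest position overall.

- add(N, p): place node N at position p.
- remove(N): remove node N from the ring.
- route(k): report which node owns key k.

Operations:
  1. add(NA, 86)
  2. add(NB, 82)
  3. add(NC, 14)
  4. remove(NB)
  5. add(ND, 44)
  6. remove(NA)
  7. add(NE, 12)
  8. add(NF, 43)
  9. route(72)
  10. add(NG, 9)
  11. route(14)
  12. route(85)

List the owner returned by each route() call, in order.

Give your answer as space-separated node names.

Op 1: add NA@86 -> ring=[86:NA]
Op 2: add NB@82 -> ring=[82:NB,86:NA]
Op 3: add NC@14 -> ring=[14:NC,82:NB,86:NA]
Op 4: remove NB -> ring=[14:NC,86:NA]
Op 5: add ND@44 -> ring=[14:NC,44:ND,86:NA]
Op 6: remove NA -> ring=[14:NC,44:ND]
Op 7: add NE@12 -> ring=[12:NE,14:NC,44:ND]
Op 8: add NF@43 -> ring=[12:NE,14:NC,43:NF,44:ND]
Op 9: route key 72: none >= 72, wrap to smallest pos 12 -> NE
Op 10: add NG@9 -> ring=[9:NG,12:NE,14:NC,43:NF,44:ND]
Op 11: route key 14: smallest pos >= 14 is 14 -> NC
Op 12: route key 85: none >= 85, wrap to smallest pos 9 -> NG

Answer: NE NC NG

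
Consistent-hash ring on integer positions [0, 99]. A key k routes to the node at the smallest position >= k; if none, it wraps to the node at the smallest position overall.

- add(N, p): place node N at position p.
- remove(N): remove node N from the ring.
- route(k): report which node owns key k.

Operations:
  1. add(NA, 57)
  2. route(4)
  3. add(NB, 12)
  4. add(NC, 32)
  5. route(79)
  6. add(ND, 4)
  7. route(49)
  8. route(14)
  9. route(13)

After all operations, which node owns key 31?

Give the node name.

Op 1: add NA@57 -> ring=[57:NA]
Op 2: route key 4: smallest pos >= 4 is 57 -> NA
Op 3: add NB@12 -> ring=[12:NB,57:NA]
Op 4: add NC@32 -> ring=[12:NB,32:NC,57:NA]
Op 5: route key 79: none >= 79, wrap to smallest pos 12 -> NB
Op 6: add ND@4 -> ring=[4:ND,12:NB,32:NC,57:NA]
Op 7: route key 49: smallest pos >= 49 is 57 -> NA
Op 8: route key 14: smallest pos >= 14 is 32 -> NC
Op 9: route key 13: smallest pos >= 13 is 32 -> NC
Final route key 31: smallest pos >= 31 is 32 -> NC

Answer: NC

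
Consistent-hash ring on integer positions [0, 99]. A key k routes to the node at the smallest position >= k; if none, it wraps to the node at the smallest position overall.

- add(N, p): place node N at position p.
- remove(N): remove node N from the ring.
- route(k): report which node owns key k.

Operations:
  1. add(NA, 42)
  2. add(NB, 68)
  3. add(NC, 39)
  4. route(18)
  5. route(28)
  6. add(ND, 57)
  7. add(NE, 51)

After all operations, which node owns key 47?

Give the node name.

Op 1: add NA@42 -> ring=[42:NA]
Op 2: add NB@68 -> ring=[42:NA,68:NB]
Op 3: add NC@39 -> ring=[39:NC,42:NA,68:NB]
Op 4: route key 18: smallest pos >= 18 is 39 -> NC
Op 5: route key 28: smallest pos >= 28 is 39 -> NC
Op 6: add ND@57 -> ring=[39:NC,42:NA,57:ND,68:NB]
Op 7: add NE@51 -> ring=[39:NC,42:NA,51:NE,57:ND,68:NB]
Final route key 47: smallest pos >= 47 is 51 -> NE

Answer: NE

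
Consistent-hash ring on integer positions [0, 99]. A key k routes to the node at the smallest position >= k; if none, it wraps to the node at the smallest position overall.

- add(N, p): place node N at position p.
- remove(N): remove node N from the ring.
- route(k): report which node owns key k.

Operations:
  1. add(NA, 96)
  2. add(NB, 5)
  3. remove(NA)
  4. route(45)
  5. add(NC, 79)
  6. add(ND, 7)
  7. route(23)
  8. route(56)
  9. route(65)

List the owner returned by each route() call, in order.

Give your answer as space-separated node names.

Op 1: add NA@96 -> ring=[96:NA]
Op 2: add NB@5 -> ring=[5:NB,96:NA]
Op 3: remove NA -> ring=[5:NB]
Op 4: route key 45: none >= 45, wrap to smallest pos 5 -> NB
Op 5: add NC@79 -> ring=[5:NB,79:NC]
Op 6: add ND@7 -> ring=[5:NB,7:ND,79:NC]
Op 7: route key 23: smallest pos >= 23 is 79 -> NC
Op 8: route key 56: smallest pos >= 56 is 79 -> NC
Op 9: route key 65: smallest pos >= 65 is 79 -> NC

Answer: NB NC NC NC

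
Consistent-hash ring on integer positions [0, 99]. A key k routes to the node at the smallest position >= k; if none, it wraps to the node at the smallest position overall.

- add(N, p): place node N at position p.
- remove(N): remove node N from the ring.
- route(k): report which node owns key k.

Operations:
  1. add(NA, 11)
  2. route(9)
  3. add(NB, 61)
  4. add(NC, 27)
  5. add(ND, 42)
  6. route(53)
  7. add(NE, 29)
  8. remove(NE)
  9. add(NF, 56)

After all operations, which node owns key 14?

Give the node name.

Op 1: add NA@11 -> ring=[11:NA]
Op 2: route key 9: smallest pos >= 9 is 11 -> NA
Op 3: add NB@61 -> ring=[11:NA,61:NB]
Op 4: add NC@27 -> ring=[11:NA,27:NC,61:NB]
Op 5: add ND@42 -> ring=[11:NA,27:NC,42:ND,61:NB]
Op 6: route key 53: smallest pos >= 53 is 61 -> NB
Op 7: add NE@29 -> ring=[11:NA,27:NC,29:NE,42:ND,61:NB]
Op 8: remove NE -> ring=[11:NA,27:NC,42:ND,61:NB]
Op 9: add NF@56 -> ring=[11:NA,27:NC,42:ND,56:NF,61:NB]
Final route key 14: smallest pos >= 14 is 27 -> NC

Answer: NC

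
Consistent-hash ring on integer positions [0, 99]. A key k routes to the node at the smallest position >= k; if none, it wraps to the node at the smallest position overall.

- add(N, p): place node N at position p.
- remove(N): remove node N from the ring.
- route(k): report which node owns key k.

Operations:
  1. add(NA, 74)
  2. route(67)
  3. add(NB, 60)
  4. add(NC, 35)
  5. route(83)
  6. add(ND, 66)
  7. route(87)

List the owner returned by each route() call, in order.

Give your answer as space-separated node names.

Op 1: add NA@74 -> ring=[74:NA]
Op 2: route key 67: smallest pos >= 67 is 74 -> NA
Op 3: add NB@60 -> ring=[60:NB,74:NA]
Op 4: add NC@35 -> ring=[35:NC,60:NB,74:NA]
Op 5: route key 83: none >= 83, wrap to smallest pos 35 -> NC
Op 6: add ND@66 -> ring=[35:NC,60:NB,66:ND,74:NA]
Op 7: route key 87: none >= 87, wrap to smallest pos 35 -> NC

Answer: NA NC NC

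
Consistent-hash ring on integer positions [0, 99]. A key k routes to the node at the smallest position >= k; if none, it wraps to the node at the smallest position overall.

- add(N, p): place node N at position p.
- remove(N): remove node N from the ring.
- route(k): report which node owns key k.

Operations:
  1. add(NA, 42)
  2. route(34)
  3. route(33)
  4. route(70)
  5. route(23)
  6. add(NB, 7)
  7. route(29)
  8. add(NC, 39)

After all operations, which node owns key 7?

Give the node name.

Op 1: add NA@42 -> ring=[42:NA]
Op 2: route key 34: smallest pos >= 34 is 42 -> NA
Op 3: route key 33: smallest pos >= 33 is 42 -> NA
Op 4: route key 70: none >= 70, wrap to smallest pos 42 -> NA
Op 5: route key 23: smallest pos >= 23 is 42 -> NA
Op 6: add NB@7 -> ring=[7:NB,42:NA]
Op 7: route key 29: smallest pos >= 29 is 42 -> NA
Op 8: add NC@39 -> ring=[7:NB,39:NC,42:NA]
Final route key 7: smallest pos >= 7 is 7 -> NB

Answer: NB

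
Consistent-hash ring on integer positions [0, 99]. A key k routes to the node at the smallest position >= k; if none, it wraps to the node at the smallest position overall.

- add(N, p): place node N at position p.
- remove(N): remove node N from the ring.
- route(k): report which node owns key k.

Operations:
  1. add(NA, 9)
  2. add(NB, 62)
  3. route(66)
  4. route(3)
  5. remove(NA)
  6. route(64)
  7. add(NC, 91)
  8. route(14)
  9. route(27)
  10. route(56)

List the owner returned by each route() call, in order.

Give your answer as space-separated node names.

Answer: NA NA NB NB NB NB

Derivation:
Op 1: add NA@9 -> ring=[9:NA]
Op 2: add NB@62 -> ring=[9:NA,62:NB]
Op 3: route key 66: none >= 66, wrap to smallest pos 9 -> NA
Op 4: route key 3: smallest pos >= 3 is 9 -> NA
Op 5: remove NA -> ring=[62:NB]
Op 6: route key 64: none >= 64, wrap to smallest pos 62 -> NB
Op 7: add NC@91 -> ring=[62:NB,91:NC]
Op 8: route key 14: smallest pos >= 14 is 62 -> NB
Op 9: route key 27: smallest pos >= 27 is 62 -> NB
Op 10: route key 56: smallest pos >= 56 is 62 -> NB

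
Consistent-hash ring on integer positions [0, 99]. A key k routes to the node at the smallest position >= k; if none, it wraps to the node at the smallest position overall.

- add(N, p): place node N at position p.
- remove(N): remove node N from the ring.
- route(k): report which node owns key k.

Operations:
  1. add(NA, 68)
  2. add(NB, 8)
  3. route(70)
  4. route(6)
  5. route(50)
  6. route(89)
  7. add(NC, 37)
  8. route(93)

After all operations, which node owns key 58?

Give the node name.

Op 1: add NA@68 -> ring=[68:NA]
Op 2: add NB@8 -> ring=[8:NB,68:NA]
Op 3: route key 70: none >= 70, wrap to smallest pos 8 -> NB
Op 4: route key 6: smallest pos >= 6 is 8 -> NB
Op 5: route key 50: smallest pos >= 50 is 68 -> NA
Op 6: route key 89: none >= 89, wrap to smallest pos 8 -> NB
Op 7: add NC@37 -> ring=[8:NB,37:NC,68:NA]
Op 8: route key 93: none >= 93, wrap to smallest pos 8 -> NB
Final route key 58: smallest pos >= 58 is 68 -> NA

Answer: NA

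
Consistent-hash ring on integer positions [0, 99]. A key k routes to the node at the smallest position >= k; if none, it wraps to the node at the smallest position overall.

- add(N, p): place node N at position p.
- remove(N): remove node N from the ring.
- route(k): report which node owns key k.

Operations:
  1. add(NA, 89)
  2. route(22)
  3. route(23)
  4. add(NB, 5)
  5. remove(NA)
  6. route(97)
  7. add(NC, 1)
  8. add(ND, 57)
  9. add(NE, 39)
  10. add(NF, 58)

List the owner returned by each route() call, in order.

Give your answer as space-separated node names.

Answer: NA NA NB

Derivation:
Op 1: add NA@89 -> ring=[89:NA]
Op 2: route key 22: smallest pos >= 22 is 89 -> NA
Op 3: route key 23: smallest pos >= 23 is 89 -> NA
Op 4: add NB@5 -> ring=[5:NB,89:NA]
Op 5: remove NA -> ring=[5:NB]
Op 6: route key 97: none >= 97, wrap to smallest pos 5 -> NB
Op 7: add NC@1 -> ring=[1:NC,5:NB]
Op 8: add ND@57 -> ring=[1:NC,5:NB,57:ND]
Op 9: add NE@39 -> ring=[1:NC,5:NB,39:NE,57:ND]
Op 10: add NF@58 -> ring=[1:NC,5:NB,39:NE,57:ND,58:NF]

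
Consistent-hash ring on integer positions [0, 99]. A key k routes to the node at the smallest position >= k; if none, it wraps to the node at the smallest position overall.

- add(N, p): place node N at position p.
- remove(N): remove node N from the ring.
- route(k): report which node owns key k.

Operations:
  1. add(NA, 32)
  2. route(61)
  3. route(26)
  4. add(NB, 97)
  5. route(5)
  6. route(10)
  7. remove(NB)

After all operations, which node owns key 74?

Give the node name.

Op 1: add NA@32 -> ring=[32:NA]
Op 2: route key 61: none >= 61, wrap to smallest pos 32 -> NA
Op 3: route key 26: smallest pos >= 26 is 32 -> NA
Op 4: add NB@97 -> ring=[32:NA,97:NB]
Op 5: route key 5: smallest pos >= 5 is 32 -> NA
Op 6: route key 10: smallest pos >= 10 is 32 -> NA
Op 7: remove NB -> ring=[32:NA]
Final route key 74: none >= 74, wrap to smallest pos 32 -> NA

Answer: NA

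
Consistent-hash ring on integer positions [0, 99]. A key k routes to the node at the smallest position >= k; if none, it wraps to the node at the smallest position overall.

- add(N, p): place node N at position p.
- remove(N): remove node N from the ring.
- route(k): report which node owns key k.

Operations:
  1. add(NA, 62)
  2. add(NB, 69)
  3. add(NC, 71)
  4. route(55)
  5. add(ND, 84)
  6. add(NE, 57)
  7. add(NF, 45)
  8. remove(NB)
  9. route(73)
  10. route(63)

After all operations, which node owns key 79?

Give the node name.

Op 1: add NA@62 -> ring=[62:NA]
Op 2: add NB@69 -> ring=[62:NA,69:NB]
Op 3: add NC@71 -> ring=[62:NA,69:NB,71:NC]
Op 4: route key 55: smallest pos >= 55 is 62 -> NA
Op 5: add ND@84 -> ring=[62:NA,69:NB,71:NC,84:ND]
Op 6: add NE@57 -> ring=[57:NE,62:NA,69:NB,71:NC,84:ND]
Op 7: add NF@45 -> ring=[45:NF,57:NE,62:NA,69:NB,71:NC,84:ND]
Op 8: remove NB -> ring=[45:NF,57:NE,62:NA,71:NC,84:ND]
Op 9: route key 73: smallest pos >= 73 is 84 -> ND
Op 10: route key 63: smallest pos >= 63 is 71 -> NC
Final route key 79: smallest pos >= 79 is 84 -> ND

Answer: ND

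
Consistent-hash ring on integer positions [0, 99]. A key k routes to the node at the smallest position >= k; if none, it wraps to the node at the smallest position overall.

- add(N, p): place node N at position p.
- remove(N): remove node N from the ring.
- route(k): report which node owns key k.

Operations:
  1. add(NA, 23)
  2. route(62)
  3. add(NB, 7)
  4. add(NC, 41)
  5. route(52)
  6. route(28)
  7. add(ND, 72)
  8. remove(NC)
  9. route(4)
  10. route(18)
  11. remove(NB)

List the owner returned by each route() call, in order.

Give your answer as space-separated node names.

Answer: NA NB NC NB NA

Derivation:
Op 1: add NA@23 -> ring=[23:NA]
Op 2: route key 62: none >= 62, wrap to smallest pos 23 -> NA
Op 3: add NB@7 -> ring=[7:NB,23:NA]
Op 4: add NC@41 -> ring=[7:NB,23:NA,41:NC]
Op 5: route key 52: none >= 52, wrap to smallest pos 7 -> NB
Op 6: route key 28: smallest pos >= 28 is 41 -> NC
Op 7: add ND@72 -> ring=[7:NB,23:NA,41:NC,72:ND]
Op 8: remove NC -> ring=[7:NB,23:NA,72:ND]
Op 9: route key 4: smallest pos >= 4 is 7 -> NB
Op 10: route key 18: smallest pos >= 18 is 23 -> NA
Op 11: remove NB -> ring=[23:NA,72:ND]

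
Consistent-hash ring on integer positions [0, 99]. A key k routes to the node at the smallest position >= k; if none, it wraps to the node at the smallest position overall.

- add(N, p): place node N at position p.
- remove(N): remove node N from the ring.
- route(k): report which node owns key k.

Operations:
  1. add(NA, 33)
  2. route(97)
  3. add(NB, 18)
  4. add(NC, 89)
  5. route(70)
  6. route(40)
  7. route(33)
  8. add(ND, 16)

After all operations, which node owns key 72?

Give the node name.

Op 1: add NA@33 -> ring=[33:NA]
Op 2: route key 97: none >= 97, wrap to smallest pos 33 -> NA
Op 3: add NB@18 -> ring=[18:NB,33:NA]
Op 4: add NC@89 -> ring=[18:NB,33:NA,89:NC]
Op 5: route key 70: smallest pos >= 70 is 89 -> NC
Op 6: route key 40: smallest pos >= 40 is 89 -> NC
Op 7: route key 33: smallest pos >= 33 is 33 -> NA
Op 8: add ND@16 -> ring=[16:ND,18:NB,33:NA,89:NC]
Final route key 72: smallest pos >= 72 is 89 -> NC

Answer: NC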